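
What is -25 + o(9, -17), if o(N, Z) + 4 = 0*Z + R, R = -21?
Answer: -50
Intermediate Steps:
o(N, Z) = -25 (o(N, Z) = -4 + (0*Z - 21) = -4 + (0 - 21) = -4 - 21 = -25)
-25 + o(9, -17) = -25 - 25 = -50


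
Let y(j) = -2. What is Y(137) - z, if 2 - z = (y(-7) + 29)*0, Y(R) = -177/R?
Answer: -451/137 ≈ -3.2920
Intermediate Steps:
z = 2 (z = 2 - (-2 + 29)*0 = 2 - 27*0 = 2 - 1*0 = 2 + 0 = 2)
Y(137) - z = -177/137 - 1*2 = -177*1/137 - 2 = -177/137 - 2 = -451/137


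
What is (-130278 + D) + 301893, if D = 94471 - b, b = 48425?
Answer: 217661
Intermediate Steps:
D = 46046 (D = 94471 - 1*48425 = 94471 - 48425 = 46046)
(-130278 + D) + 301893 = (-130278 + 46046) + 301893 = -84232 + 301893 = 217661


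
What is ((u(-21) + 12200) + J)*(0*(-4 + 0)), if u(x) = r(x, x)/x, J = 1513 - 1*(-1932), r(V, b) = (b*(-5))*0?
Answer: 0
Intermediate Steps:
r(V, b) = 0 (r(V, b) = -5*b*0 = 0)
J = 3445 (J = 1513 + 1932 = 3445)
u(x) = 0 (u(x) = 0/x = 0)
((u(-21) + 12200) + J)*(0*(-4 + 0)) = ((0 + 12200) + 3445)*(0*(-4 + 0)) = (12200 + 3445)*(0*(-4)) = 15645*0 = 0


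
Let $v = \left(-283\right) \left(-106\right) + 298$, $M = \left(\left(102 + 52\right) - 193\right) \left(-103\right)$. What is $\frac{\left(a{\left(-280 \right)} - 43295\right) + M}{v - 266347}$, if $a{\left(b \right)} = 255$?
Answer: $\frac{39023}{236051} \approx 0.16532$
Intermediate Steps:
$M = 4017$ ($M = \left(154 - 193\right) \left(-103\right) = \left(-39\right) \left(-103\right) = 4017$)
$v = 30296$ ($v = 29998 + 298 = 30296$)
$\frac{\left(a{\left(-280 \right)} - 43295\right) + M}{v - 266347} = \frac{\left(255 - 43295\right) + 4017}{30296 - 266347} = \frac{\left(255 - 43295\right) + 4017}{-236051} = \left(-43040 + 4017\right) \left(- \frac{1}{236051}\right) = \left(-39023\right) \left(- \frac{1}{236051}\right) = \frac{39023}{236051}$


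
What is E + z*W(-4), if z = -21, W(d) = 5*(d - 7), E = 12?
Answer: 1167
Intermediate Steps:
W(d) = -35 + 5*d (W(d) = 5*(-7 + d) = -35 + 5*d)
E + z*W(-4) = 12 - 21*(-35 + 5*(-4)) = 12 - 21*(-35 - 20) = 12 - 21*(-55) = 12 + 1155 = 1167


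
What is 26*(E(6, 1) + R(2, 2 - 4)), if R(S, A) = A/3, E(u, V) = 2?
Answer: 104/3 ≈ 34.667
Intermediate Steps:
R(S, A) = A/3 (R(S, A) = A*(⅓) = A/3)
26*(E(6, 1) + R(2, 2 - 4)) = 26*(2 + (2 - 4)/3) = 26*(2 + (⅓)*(-2)) = 26*(2 - ⅔) = 26*(4/3) = 104/3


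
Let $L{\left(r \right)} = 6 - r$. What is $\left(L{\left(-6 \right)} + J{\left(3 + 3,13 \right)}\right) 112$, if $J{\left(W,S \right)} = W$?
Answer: $2016$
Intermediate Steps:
$\left(L{\left(-6 \right)} + J{\left(3 + 3,13 \right)}\right) 112 = \left(\left(6 - -6\right) + \left(3 + 3\right)\right) 112 = \left(\left(6 + 6\right) + 6\right) 112 = \left(12 + 6\right) 112 = 18 \cdot 112 = 2016$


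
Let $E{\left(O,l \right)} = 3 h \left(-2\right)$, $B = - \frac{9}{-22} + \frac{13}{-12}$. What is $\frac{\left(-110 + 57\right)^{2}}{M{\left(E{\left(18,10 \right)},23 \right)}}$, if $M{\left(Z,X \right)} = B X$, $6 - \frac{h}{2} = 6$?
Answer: $- \frac{370788}{2047} \approx -181.14$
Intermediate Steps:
$h = 0$ ($h = 12 - 12 = 0$)
$B = - \frac{89}{132}$ ($B = \left(-9\right) \left(- \frac{1}{22}\right) + 13 \left(- \frac{1}{12}\right) = \frac{9}{22} - \frac{13}{12} = - \frac{89}{132} \approx -0.67424$)
$E{\left(O,l \right)} = 0$ ($E{\left(O,l \right)} = 3 \cdot 0 \left(-2\right) = 0 \left(-2\right) = 0$)
$M{\left(Z,X \right)} = - \frac{89 X}{132}$
$\frac{\left(-110 + 57\right)^{2}}{M{\left(E{\left(18,10 \right)},23 \right)}} = \frac{\left(-110 + 57\right)^{2}}{\left(- \frac{89}{132}\right) 23} = \frac{\left(-53\right)^{2}}{- \frac{2047}{132}} = 2809 \left(- \frac{132}{2047}\right) = - \frac{370788}{2047}$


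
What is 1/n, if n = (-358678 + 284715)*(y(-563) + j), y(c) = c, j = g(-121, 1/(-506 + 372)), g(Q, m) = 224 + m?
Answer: 134/3359917201 ≈ 3.9882e-8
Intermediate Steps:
j = 30015/134 (j = 224 + 1/(-506 + 372) = 224 + 1/(-134) = 224 - 1/134 = 30015/134 ≈ 223.99)
n = 3359917201/134 (n = (-358678 + 284715)*(-563 + 30015/134) = -73963*(-45427/134) = 3359917201/134 ≈ 2.5074e+7)
1/n = 1/(3359917201/134) = 134/3359917201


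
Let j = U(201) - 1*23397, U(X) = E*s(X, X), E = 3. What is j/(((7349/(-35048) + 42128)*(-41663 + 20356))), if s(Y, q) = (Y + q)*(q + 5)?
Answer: -606705144/2419974969005 ≈ -0.00025071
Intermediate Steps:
s(Y, q) = (5 + q)*(Y + q) (s(Y, q) = (Y + q)*(5 + q) = (5 + q)*(Y + q))
U(X) = 6*X² + 30*X (U(X) = 3*(X² + 5*X + 5*X + X*X) = 3*(X² + 5*X + 5*X + X²) = 3*(2*X² + 10*X) = 6*X² + 30*X)
j = 225039 (j = 6*201*(5 + 201) - 1*23397 = 6*201*206 - 23397 = 248436 - 23397 = 225039)
j/(((7349/(-35048) + 42128)*(-41663 + 20356))) = 225039/(((7349/(-35048) + 42128)*(-41663 + 20356))) = 225039/(((7349*(-1/35048) + 42128)*(-21307))) = 225039/(((-7349/35048 + 42128)*(-21307))) = 225039/(((1476494795/35048)*(-21307))) = 225039/(-2419974969005/2696) = 225039*(-2696/2419974969005) = -606705144/2419974969005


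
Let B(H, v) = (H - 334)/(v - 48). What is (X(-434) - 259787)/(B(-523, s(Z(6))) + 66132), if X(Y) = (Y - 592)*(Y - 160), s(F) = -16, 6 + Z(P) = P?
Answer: 22378048/4233305 ≈ 5.2862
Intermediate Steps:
Z(P) = -6 + P
X(Y) = (-592 + Y)*(-160 + Y)
B(H, v) = (-334 + H)/(-48 + v)
(X(-434) - 259787)/(B(-523, s(Z(6))) + 66132) = ((94720 + (-434)**2 - 752*(-434)) - 259787)/((-334 - 523)/(-48 - 16) + 66132) = ((94720 + 188356 + 326368) - 259787)/(-857/(-64) + 66132) = (609444 - 259787)/(-1/64*(-857) + 66132) = 349657/(857/64 + 66132) = 349657/(4233305/64) = 349657*(64/4233305) = 22378048/4233305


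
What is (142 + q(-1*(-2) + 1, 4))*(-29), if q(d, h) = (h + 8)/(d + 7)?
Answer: -20764/5 ≈ -4152.8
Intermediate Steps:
q(d, h) = (8 + h)/(7 + d)
(142 + q(-1*(-2) + 1, 4))*(-29) = (142 + (8 + 4)/(7 + (-1*(-2) + 1)))*(-29) = (142 + 12/(7 + (2 + 1)))*(-29) = (142 + 12/(7 + 3))*(-29) = (142 + 12/10)*(-29) = (142 + (1/10)*12)*(-29) = (142 + 6/5)*(-29) = (716/5)*(-29) = -20764/5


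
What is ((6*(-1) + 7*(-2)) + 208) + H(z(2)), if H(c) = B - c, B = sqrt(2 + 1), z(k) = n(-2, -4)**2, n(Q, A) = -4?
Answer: 172 + sqrt(3) ≈ 173.73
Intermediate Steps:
z(k) = 16 (z(k) = (-4)**2 = 16)
B = sqrt(3) ≈ 1.7320
H(c) = sqrt(3) - c
((6*(-1) + 7*(-2)) + 208) + H(z(2)) = ((6*(-1) + 7*(-2)) + 208) + (sqrt(3) - 1*16) = ((-6 - 14) + 208) + (sqrt(3) - 16) = (-20 + 208) + (-16 + sqrt(3)) = 188 + (-16 + sqrt(3)) = 172 + sqrt(3)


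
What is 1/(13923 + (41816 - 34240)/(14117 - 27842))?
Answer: 13725/191085599 ≈ 7.1826e-5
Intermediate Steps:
1/(13923 + (41816 - 34240)/(14117 - 27842)) = 1/(13923 + 7576/(-13725)) = 1/(13923 + 7576*(-1/13725)) = 1/(13923 - 7576/13725) = 1/(191085599/13725) = 13725/191085599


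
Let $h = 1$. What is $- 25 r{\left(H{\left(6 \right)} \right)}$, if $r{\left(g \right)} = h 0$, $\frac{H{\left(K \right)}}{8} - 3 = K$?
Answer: $0$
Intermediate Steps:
$H{\left(K \right)} = 24 + 8 K$
$r{\left(g \right)} = 0$ ($r{\left(g \right)} = 1 \cdot 0 = 0$)
$- 25 r{\left(H{\left(6 \right)} \right)} = \left(-25\right) 0 = 0$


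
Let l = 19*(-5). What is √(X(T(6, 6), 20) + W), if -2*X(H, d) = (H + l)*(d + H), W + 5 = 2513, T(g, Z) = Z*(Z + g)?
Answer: √3566 ≈ 59.716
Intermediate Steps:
l = -95
W = 2508 (W = -5 + 2513 = 2508)
X(H, d) = -(-95 + H)*(H + d)/2 (X(H, d) = -(H - 95)*(d + H)/2 = -(-95 + H)*(H + d)/2)
√(X(T(6, 6), 20) + W) = √((-36*(6 + 6)²/2 + 95*(6*(6 + 6))/2 + (95/2)*20 - ½*6*(6 + 6)*20) + 2508) = √((-(6*12)²/2 + 95*(6*12)/2 + 950 - ½*6*12*20) + 2508) = √((-½*72² + (95/2)*72 + 950 - ½*72*20) + 2508) = √((-½*5184 + 3420 + 950 - 720) + 2508) = √((-2592 + 3420 + 950 - 720) + 2508) = √(1058 + 2508) = √3566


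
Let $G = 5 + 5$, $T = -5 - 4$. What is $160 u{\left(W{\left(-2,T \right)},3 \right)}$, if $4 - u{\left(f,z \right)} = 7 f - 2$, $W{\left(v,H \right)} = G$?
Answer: $-10240$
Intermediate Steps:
$T = -9$
$G = 10$
$W{\left(v,H \right)} = 10$
$u{\left(f,z \right)} = 6 - 7 f$ ($u{\left(f,z \right)} = 4 - \left(7 f - 2\right) = 4 - \left(-2 + 7 f\right) = 6 - 7 f$)
$160 u{\left(W{\left(-2,T \right)},3 \right)} = 160 \left(6 - 70\right) = 160 \left(-64\right) = -10240$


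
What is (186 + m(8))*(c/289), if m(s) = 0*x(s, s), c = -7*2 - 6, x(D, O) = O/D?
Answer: -3720/289 ≈ -12.872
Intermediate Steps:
c = -20 (c = -14 - 6 = -20)
m(s) = 0 (m(s) = 0*(s/s) = 0*1 = 0)
(186 + m(8))*(c/289) = (186 + 0)*(-20/289) = 186*(-20*1/289) = 186*(-20/289) = -3720/289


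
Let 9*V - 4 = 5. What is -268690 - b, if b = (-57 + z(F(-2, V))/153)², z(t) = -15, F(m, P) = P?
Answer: -707342434/2601 ≈ -2.7195e+5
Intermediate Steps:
V = 1 (V = 4/9 + (⅑)*5 = 4/9 + 5/9 = 1)
b = 8479744/2601 (b = (-57 - 15/153)² = (-57 - 15*1/153)² = (-57 - 5/51)² = (-2912/51)² = 8479744/2601 ≈ 3260.2)
-268690 - b = -268690 - 1*8479744/2601 = -268690 - 8479744/2601 = -707342434/2601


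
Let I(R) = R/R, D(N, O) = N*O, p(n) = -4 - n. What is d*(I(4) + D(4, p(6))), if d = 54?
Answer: -2106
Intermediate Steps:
I(R) = 1
d*(I(4) + D(4, p(6))) = 54*(1 + 4*(-4 - 1*6)) = 54*(1 + 4*(-4 - 6)) = 54*(1 + 4*(-10)) = 54*(1 - 40) = 54*(-39) = -2106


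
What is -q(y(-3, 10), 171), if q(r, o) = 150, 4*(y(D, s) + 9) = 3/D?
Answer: -150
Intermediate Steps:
y(D, s) = -9 + 3/(4*D) (y(D, s) = -9 + (3/D)/4 = -9 + 3/(4*D))
-q(y(-3, 10), 171) = -1*150 = -150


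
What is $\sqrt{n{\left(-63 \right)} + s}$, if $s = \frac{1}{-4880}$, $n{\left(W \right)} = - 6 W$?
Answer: $\frac{\sqrt{562614895}}{1220} \approx 19.442$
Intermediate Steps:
$s = - \frac{1}{4880} \approx -0.00020492$
$\sqrt{n{\left(-63 \right)} + s} = \sqrt{\left(-6\right) \left(-63\right) - \frac{1}{4880}} = \sqrt{378 - \frac{1}{4880}} = \sqrt{\frac{1844639}{4880}} = \frac{\sqrt{562614895}}{1220}$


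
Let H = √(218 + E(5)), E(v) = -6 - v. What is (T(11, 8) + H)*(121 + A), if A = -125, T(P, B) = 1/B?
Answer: -½ - 12*√23 ≈ -58.050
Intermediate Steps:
H = 3*√23 (H = √(218 + (-6 - 1*5)) = √(218 + (-6 - 5)) = √(218 - 11) = √207 = 3*√23 ≈ 14.387)
(T(11, 8) + H)*(121 + A) = (1/8 + 3*√23)*(121 - 125) = (⅛ + 3*√23)*(-4) = -½ - 12*√23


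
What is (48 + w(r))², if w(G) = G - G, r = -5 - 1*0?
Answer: 2304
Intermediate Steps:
r = -5 (r = -5 + 0 = -5)
w(G) = 0
(48 + w(r))² = (48 + 0)² = 48² = 2304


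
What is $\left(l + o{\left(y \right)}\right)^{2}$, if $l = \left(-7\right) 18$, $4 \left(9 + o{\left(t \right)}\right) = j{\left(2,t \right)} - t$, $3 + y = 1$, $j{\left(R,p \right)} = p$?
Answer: $18225$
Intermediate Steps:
$y = -2$ ($y = -3 + 1 = -2$)
$o{\left(t \right)} = -9$ ($o{\left(t \right)} = -9 + \frac{t - t}{4} = -9 + \frac{1}{4} \cdot 0 = -9 + 0 = -9$)
$l = -126$
$\left(l + o{\left(y \right)}\right)^{2} = \left(-126 - 9\right)^{2} = \left(-135\right)^{2} = 18225$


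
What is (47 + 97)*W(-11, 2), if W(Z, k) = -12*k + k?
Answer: -3168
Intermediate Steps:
W(Z, k) = -11*k
(47 + 97)*W(-11, 2) = (47 + 97)*(-11*2) = 144*(-22) = -3168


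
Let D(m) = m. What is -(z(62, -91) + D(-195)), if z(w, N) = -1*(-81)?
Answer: 114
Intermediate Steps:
z(w, N) = 81
-(z(62, -91) + D(-195)) = -(81 - 195) = -1*(-114) = 114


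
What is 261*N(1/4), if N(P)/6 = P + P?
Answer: 783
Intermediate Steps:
N(P) = 12*P (N(P) = 6*(P + P) = 6*(2*P) = 12*P)
261*N(1/4) = 261*(12/4) = 261*(12*(1/4)) = 261*3 = 783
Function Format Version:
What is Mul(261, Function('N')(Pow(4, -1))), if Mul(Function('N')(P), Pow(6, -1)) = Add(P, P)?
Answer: 783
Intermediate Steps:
Function('N')(P) = Mul(12, P) (Function('N')(P) = Mul(6, Add(P, P)) = Mul(6, Mul(2, P)) = Mul(12, P))
Mul(261, Function('N')(Pow(4, -1))) = Mul(261, Mul(12, Pow(4, -1))) = Mul(261, Mul(12, Rational(1, 4))) = Mul(261, 3) = 783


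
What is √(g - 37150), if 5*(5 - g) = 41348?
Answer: I*√1135365/5 ≈ 213.11*I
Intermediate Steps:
g = -41323/5 (g = 5 - ⅕*41348 = 5 - 41348/5 = -41323/5 ≈ -8264.6)
√(g - 37150) = √(-41323/5 - 37150) = √(-227073/5) = I*√1135365/5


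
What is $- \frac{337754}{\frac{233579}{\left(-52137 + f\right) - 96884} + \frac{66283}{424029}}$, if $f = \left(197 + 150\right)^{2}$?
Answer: $\frac{4097738848657992}{97147780595} \approx 42180.0$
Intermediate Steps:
$f = 120409$ ($f = 347^{2} = 120409$)
$- \frac{337754}{\frac{233579}{\left(-52137 + f\right) - 96884} + \frac{66283}{424029}} = - \frac{337754}{\frac{233579}{\left(-52137 + 120409\right) - 96884} + \frac{66283}{424029}} = - \frac{337754}{\frac{233579}{68272 - 96884} + 66283 \cdot \frac{1}{424029}} = - \frac{337754}{\frac{233579}{-28612} + \frac{66283}{424029}} = - \frac{337754}{233579 \left(- \frac{1}{28612}\right) + \frac{66283}{424029}} = - \frac{337754}{- \frac{233579}{28612} + \frac{66283}{424029}} = - \frac{337754}{- \frac{97147780595}{12132317748}} = \left(-337754\right) \left(- \frac{12132317748}{97147780595}\right) = \frac{4097738848657992}{97147780595}$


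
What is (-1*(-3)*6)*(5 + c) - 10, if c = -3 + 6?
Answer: 134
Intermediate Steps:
c = 3
(-1*(-3)*6)*(5 + c) - 10 = (-1*(-3)*6)*(5 + 3) - 10 = (3*6)*8 - 10 = 18*8 - 10 = 144 - 10 = 134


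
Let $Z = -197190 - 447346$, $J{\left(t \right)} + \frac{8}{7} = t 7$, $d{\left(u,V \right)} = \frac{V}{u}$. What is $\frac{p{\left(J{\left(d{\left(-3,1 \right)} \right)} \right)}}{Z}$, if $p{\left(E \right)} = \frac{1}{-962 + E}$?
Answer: $\frac{21}{13067967400} \approx 1.607 \cdot 10^{-9}$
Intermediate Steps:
$J{\left(t \right)} = - \frac{8}{7} + 7 t$ ($J{\left(t \right)} = - \frac{8}{7} + t 7 = - \frac{8}{7} + 7 t$)
$Z = -644536$ ($Z = -197190 - 447346 = -644536$)
$\frac{p{\left(J{\left(d{\left(-3,1 \right)} \right)} \right)}}{Z} = \frac{1}{\left(-962 + \left(- \frac{8}{7} + 7 \cdot 1 \frac{1}{-3}\right)\right) \left(-644536\right)} = \frac{1}{-962 + \left(- \frac{8}{7} + 7 \cdot 1 \left(- \frac{1}{3}\right)\right)} \left(- \frac{1}{644536}\right) = \frac{1}{-962 + \left(- \frac{8}{7} + 7 \left(- \frac{1}{3}\right)\right)} \left(- \frac{1}{644536}\right) = \frac{1}{-962 - \frac{73}{21}} \left(- \frac{1}{644536}\right) = \frac{1}{- \frac{20275}{21}} \left(- \frac{1}{644536}\right) = \left(- \frac{21}{20275}\right) \left(- \frac{1}{644536}\right) = \frac{21}{13067967400}$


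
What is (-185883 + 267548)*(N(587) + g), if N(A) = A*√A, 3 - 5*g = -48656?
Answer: 794747447 + 47937355*√587 ≈ 1.9562e+9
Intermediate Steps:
g = 48659/5 (g = ⅗ - ⅕*(-48656) = ⅗ + 48656/5 = 48659/5 ≈ 9731.8)
N(A) = A^(3/2)
(-185883 + 267548)*(N(587) + g) = (-185883 + 267548)*(587^(3/2) + 48659/5) = 81665*(587*√587 + 48659/5) = 81665*(48659/5 + 587*√587) = 794747447 + 47937355*√587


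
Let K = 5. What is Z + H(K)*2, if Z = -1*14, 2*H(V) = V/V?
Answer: -13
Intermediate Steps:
H(V) = ½ (H(V) = (V/V)/2 = (½)*1 = ½)
Z = -14
Z + H(K)*2 = -14 + (½)*2 = -14 + 1 = -13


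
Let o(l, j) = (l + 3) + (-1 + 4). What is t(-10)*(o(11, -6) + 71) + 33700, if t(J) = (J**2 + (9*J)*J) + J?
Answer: 120820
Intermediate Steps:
o(l, j) = 6 + l (o(l, j) = (3 + l) + 3 = 6 + l)
t(J) = J + 10*J**2 (t(J) = (J**2 + 9*J**2) + J = 10*J**2 + J = J + 10*J**2)
t(-10)*(o(11, -6) + 71) + 33700 = (-10*(1 + 10*(-10)))*((6 + 11) + 71) + 33700 = (-10*(1 - 100))*(17 + 71) + 33700 = -10*(-99)*88 + 33700 = 990*88 + 33700 = 87120 + 33700 = 120820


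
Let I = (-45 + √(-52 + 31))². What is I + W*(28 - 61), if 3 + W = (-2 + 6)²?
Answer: 1575 - 90*I*√21 ≈ 1575.0 - 412.43*I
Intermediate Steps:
W = 13 (W = -3 + (-2 + 6)² = -3 + 4² = -3 + 16 = 13)
I = (-45 + I*√21)² (I = (-45 + √(-21))² = (-45 + I*√21)² ≈ 2004.0 - 412.43*I)
I + W*(28 - 61) = (45 - I*√21)² + 13*(28 - 61) = (45 - I*√21)² + 13*(-33) = (45 - I*√21)² - 429 = -429 + (45 - I*√21)²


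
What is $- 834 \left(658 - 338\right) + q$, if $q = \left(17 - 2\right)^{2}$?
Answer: $-266655$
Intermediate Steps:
$q = 225$ ($q = 15^{2} = 225$)
$- 834 \left(658 - 338\right) + q = - 834 \left(658 - 338\right) + 225 = \left(-834\right) 320 + 225 = -266880 + 225 = -266655$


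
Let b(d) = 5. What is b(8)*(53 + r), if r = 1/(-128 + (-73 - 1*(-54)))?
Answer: 38950/147 ≈ 264.97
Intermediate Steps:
r = -1/147 (r = 1/(-128 + (-73 + 54)) = 1/(-128 - 19) = 1/(-147) = -1/147 ≈ -0.0068027)
b(8)*(53 + r) = 5*(53 - 1/147) = 5*(7790/147) = 38950/147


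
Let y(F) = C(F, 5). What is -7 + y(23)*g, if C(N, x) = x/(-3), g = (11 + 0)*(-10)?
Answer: 529/3 ≈ 176.33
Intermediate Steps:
g = -110 (g = 11*(-10) = -110)
C(N, x) = -x/3
y(F) = -5/3 (y(F) = -1/3*5 = -5/3)
-7 + y(23)*g = -7 - 5/3*(-110) = -7 + 550/3 = 529/3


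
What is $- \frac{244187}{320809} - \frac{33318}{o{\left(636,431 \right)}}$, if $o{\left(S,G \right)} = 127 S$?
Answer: $- \frac{95635807}{81485486} \approx -1.1737$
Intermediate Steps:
$- \frac{244187}{320809} - \frac{33318}{o{\left(636,431 \right)}} = - \frac{244187}{320809} - \frac{33318}{127 \cdot 636} = \left(-244187\right) \frac{1}{320809} - \frac{33318}{80772} = - \frac{244187}{320809} - \frac{5553}{13462} = - \frac{95635807}{81485486}$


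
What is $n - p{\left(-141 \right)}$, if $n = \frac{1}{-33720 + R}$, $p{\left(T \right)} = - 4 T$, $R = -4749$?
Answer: $- \frac{21696517}{38469} \approx -564.0$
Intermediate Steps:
$n = - \frac{1}{38469}$ ($n = \frac{1}{-33720 - 4749} = \frac{1}{-38469} = - \frac{1}{38469} \approx -2.5995 \cdot 10^{-5}$)
$n - p{\left(-141 \right)} = - \frac{1}{38469} - \left(-4\right) \left(-141\right) = - \frac{1}{38469} - 564 = - \frac{21696517}{38469}$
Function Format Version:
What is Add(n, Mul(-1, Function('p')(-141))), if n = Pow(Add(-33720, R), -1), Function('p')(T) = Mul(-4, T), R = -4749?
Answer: Rational(-21696517, 38469) ≈ -564.00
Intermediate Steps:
n = Rational(-1, 38469) (n = Pow(Add(-33720, -4749), -1) = Pow(-38469, -1) = Rational(-1, 38469) ≈ -2.5995e-5)
Add(n, Mul(-1, Function('p')(-141))) = Add(Rational(-1, 38469), Mul(-1, Mul(-4, -141))) = Add(Rational(-1, 38469), Mul(-1, 564)) = Add(Rational(-1, 38469), -564) = Rational(-21696517, 38469)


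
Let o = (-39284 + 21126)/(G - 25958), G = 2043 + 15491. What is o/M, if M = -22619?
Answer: -9079/95271228 ≈ -9.5296e-5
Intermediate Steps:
G = 17534
o = 9079/4212 (o = (-39284 + 21126)/(17534 - 25958) = -18158/(-8424) = -18158*(-1/8424) = 9079/4212 ≈ 2.1555)
o/M = (9079/4212)/(-22619) = (9079/4212)*(-1/22619) = -9079/95271228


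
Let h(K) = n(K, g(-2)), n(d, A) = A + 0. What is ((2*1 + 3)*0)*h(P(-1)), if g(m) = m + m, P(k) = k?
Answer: 0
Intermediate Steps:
g(m) = 2*m
n(d, A) = A
h(K) = -4 (h(K) = 2*(-2) = -4)
((2*1 + 3)*0)*h(P(-1)) = ((2*1 + 3)*0)*(-4) = ((2 + 3)*0)*(-4) = (5*0)*(-4) = 0*(-4) = 0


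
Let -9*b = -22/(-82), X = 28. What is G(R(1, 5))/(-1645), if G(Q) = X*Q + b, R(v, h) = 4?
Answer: -41317/607005 ≈ -0.068067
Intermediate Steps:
b = -11/369 (b = -(-22)/(9*(-82)) = -(-22)*(-1)/(9*82) = -⅑*11/41 = -11/369 ≈ -0.029810)
G(Q) = -11/369 + 28*Q (G(Q) = 28*Q - 11/369 = -11/369 + 28*Q)
G(R(1, 5))/(-1645) = (-11/369 + 28*4)/(-1645) = (-11/369 + 112)*(-1/1645) = (41317/369)*(-1/1645) = -41317/607005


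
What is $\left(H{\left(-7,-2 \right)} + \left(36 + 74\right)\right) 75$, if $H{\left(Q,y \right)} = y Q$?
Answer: $9300$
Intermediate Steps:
$H{\left(Q,y \right)} = Q y$
$\left(H{\left(-7,-2 \right)} + \left(36 + 74\right)\right) 75 = \left(\left(-7\right) \left(-2\right) + \left(36 + 74\right)\right) 75 = \left(14 + 110\right) 75 = 124 \cdot 75 = 9300$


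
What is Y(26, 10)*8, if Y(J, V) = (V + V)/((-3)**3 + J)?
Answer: -160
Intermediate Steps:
Y(J, V) = 2*V/(-27 + J) (Y(J, V) = (2*V)/(-27 + J) = 2*V/(-27 + J))
Y(26, 10)*8 = (2*10/(-27 + 26))*8 = (2*10/(-1))*8 = (2*10*(-1))*8 = -20*8 = -160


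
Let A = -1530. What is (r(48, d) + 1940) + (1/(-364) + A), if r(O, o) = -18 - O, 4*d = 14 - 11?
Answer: 125215/364 ≈ 344.00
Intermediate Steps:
d = ¾ (d = (14 - 11)/4 = (¼)*3 = ¾ ≈ 0.75000)
(r(48, d) + 1940) + (1/(-364) + A) = ((-18 - 1*48) + 1940) + (1/(-364) - 1530) = ((-18 - 48) + 1940) + (-1/364 - 1530) = (-66 + 1940) - 556921/364 = 1874 - 556921/364 = 125215/364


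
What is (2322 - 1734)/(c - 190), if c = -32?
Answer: -98/37 ≈ -2.6486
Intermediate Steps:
(2322 - 1734)/(c - 190) = (2322 - 1734)/(-32 - 190) = 588/(-222) = 588*(-1/222) = -98/37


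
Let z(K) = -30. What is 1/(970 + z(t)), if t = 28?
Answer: 1/940 ≈ 0.0010638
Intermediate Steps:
1/(970 + z(t)) = 1/(970 - 30) = 1/940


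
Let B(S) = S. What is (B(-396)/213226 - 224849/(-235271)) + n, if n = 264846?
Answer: 6643142138980837/25082947123 ≈ 2.6485e+5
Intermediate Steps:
(B(-396)/213226 - 224849/(-235271)) + n = (-396/213226 - 224849/(-235271)) + 264846 = (-396*1/213226 - 224849*(-1/235271)) + 264846 = (-198/106613 + 224849/235271) + 264846 = 23925242779/25082947123 + 264846 = 6643142138980837/25082947123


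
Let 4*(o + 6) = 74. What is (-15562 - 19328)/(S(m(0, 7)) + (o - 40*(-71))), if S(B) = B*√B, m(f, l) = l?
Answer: -18956900/1549793 + 46520*√7/1549793 ≈ -12.152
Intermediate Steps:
o = 25/2 (o = -6 + (¼)*74 = -6 + 37/2 = 25/2 ≈ 12.500)
S(B) = B^(3/2)
(-15562 - 19328)/(S(m(0, 7)) + (o - 40*(-71))) = (-15562 - 19328)/(7^(3/2) + (25/2 - 40*(-71))) = -34890/(7*√7 + (25/2 + 2840)) = -34890/(7*√7 + 5705/2) = -34890/(5705/2 + 7*√7)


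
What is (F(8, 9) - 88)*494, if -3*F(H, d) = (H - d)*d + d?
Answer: -43472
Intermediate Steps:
F(H, d) = -d/3 - d*(H - d)/3 (F(H, d) = -((H - d)*d + d)/3 = -(d*(H - d) + d)/3 = -(d + d*(H - d))/3 = -d/3 - d*(H - d)/3)
(F(8, 9) - 88)*494 = ((⅓)*9*(-1 + 9 - 1*8) - 88)*494 = ((⅓)*9*(-1 + 9 - 8) - 88)*494 = ((⅓)*9*0 - 88)*494 = (0 - 88)*494 = -88*494 = -43472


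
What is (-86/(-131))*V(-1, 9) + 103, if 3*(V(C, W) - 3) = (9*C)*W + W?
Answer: 11687/131 ≈ 89.214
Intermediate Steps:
V(C, W) = 3 + W/3 + 3*C*W (V(C, W) = 3 + ((9*C)*W + W)/3 = 3 + (9*C*W + W)/3 = 3 + (W + 9*C*W)/3 = 3 + (W/3 + 3*C*W) = 3 + W/3 + 3*C*W)
(-86/(-131))*V(-1, 9) + 103 = (-86/(-131))*(3 + (⅓)*9 + 3*(-1)*9) + 103 = (-86*(-1/131))*(3 + 3 - 27) + 103 = (86/131)*(-21) + 103 = -1806/131 + 103 = 11687/131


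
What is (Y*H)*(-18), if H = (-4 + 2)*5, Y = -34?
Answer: -6120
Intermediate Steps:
H = -10 (H = -2*5 = -10)
(Y*H)*(-18) = -34*(-10)*(-18) = 340*(-18) = -6120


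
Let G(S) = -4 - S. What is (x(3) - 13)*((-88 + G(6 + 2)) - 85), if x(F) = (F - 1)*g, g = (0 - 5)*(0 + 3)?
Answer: 7955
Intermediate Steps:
g = -15 (g = -5*3 = -15)
x(F) = 15 - 15*F (x(F) = (F - 1)*(-15) = (-1 + F)*(-15) = 15 - 15*F)
(x(3) - 13)*((-88 + G(6 + 2)) - 85) = ((15 - 15*3) - 13)*((-88 + (-4 - (6 + 2))) - 85) = ((15 - 45) - 13)*((-88 + (-4 - 1*8)) - 85) = (-30 - 13)*((-88 + (-4 - 8)) - 85) = -43*((-88 - 12) - 85) = -43*(-100 - 85) = -43*(-185) = 7955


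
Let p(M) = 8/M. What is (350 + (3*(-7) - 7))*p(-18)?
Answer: -1288/9 ≈ -143.11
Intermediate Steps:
(350 + (3*(-7) - 7))*p(-18) = (350 + (3*(-7) - 7))*(8/(-18)) = (350 + (-21 - 7))*(8*(-1/18)) = (350 - 28)*(-4/9) = 322*(-4/9) = -1288/9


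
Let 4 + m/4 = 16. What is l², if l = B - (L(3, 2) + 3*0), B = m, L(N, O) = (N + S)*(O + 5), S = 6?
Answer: 225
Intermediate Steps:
L(N, O) = (5 + O)*(6 + N) (L(N, O) = (N + 6)*(O + 5) = (6 + N)*(5 + O) = (5 + O)*(6 + N))
m = 48 (m = -16 + 4*16 = -16 + 64 = 48)
B = 48
l = -15 (l = 48 - ((30 + 5*3 + 6*2 + 3*2) + 3*0) = 48 - ((30 + 15 + 12 + 6) + 0) = 48 - (63 + 0) = 48 - 1*63 = 48 - 63 = -15)
l² = (-15)² = 225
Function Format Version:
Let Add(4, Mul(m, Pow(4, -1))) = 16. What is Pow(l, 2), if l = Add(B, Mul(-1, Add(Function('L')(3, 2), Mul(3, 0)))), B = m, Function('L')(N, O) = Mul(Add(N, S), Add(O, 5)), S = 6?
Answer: 225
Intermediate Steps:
Function('L')(N, O) = Mul(Add(5, O), Add(6, N)) (Function('L')(N, O) = Mul(Add(N, 6), Add(O, 5)) = Mul(Add(6, N), Add(5, O)) = Mul(Add(5, O), Add(6, N)))
m = 48 (m = Add(-16, Mul(4, 16)) = Add(-16, 64) = 48)
B = 48
l = -15 (l = Add(48, Mul(-1, Add(Add(30, Mul(5, 3), Mul(6, 2), Mul(3, 2)), Mul(3, 0)))) = Add(48, Mul(-1, Add(Add(30, 15, 12, 6), 0))) = Add(48, Mul(-1, Add(63, 0))) = Add(48, Mul(-1, 63)) = Add(48, -63) = -15)
Pow(l, 2) = Pow(-15, 2) = 225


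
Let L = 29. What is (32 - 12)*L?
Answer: 580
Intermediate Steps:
(32 - 12)*L = (32 - 12)*29 = 20*29 = 580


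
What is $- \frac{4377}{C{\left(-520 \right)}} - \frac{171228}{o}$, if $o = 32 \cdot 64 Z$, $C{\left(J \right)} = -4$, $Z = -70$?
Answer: $\frac{39260727}{35840} \approx 1095.4$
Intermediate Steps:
$o = -143360$ ($o = 32 \cdot 64 \left(-70\right) = 2048 \left(-70\right) = -143360$)
$- \frac{4377}{C{\left(-520 \right)}} - \frac{171228}{o} = - \frac{4377}{-4} - \frac{171228}{-143360} = \left(-4377\right) \left(- \frac{1}{4}\right) - - \frac{42807}{35840} = \frac{4377}{4} + \frac{42807}{35840} = \frac{39260727}{35840}$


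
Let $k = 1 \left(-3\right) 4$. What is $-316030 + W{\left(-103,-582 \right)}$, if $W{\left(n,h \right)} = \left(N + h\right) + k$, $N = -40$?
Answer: $-316664$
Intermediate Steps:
$k = -12$ ($k = \left(-3\right) 4 = -12$)
$W{\left(n,h \right)} = -52 + h$ ($W{\left(n,h \right)} = \left(-40 + h\right) - 12 = -52 + h$)
$-316030 + W{\left(-103,-582 \right)} = -316030 - 634 = -316664$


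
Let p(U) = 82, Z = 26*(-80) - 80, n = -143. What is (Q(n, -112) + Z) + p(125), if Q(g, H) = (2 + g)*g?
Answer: 18085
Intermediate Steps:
Q(g, H) = g*(2 + g)
Z = -2160 (Z = -2080 - 80 = -2160)
(Q(n, -112) + Z) + p(125) = (-143*(2 - 143) - 2160) + 82 = (-143*(-141) - 2160) + 82 = (20163 - 2160) + 82 = 18003 + 82 = 18085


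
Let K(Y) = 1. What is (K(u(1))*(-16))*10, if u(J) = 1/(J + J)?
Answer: -160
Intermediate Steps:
u(J) = 1/(2*J)
(K(u(1))*(-16))*10 = (1*(-16))*10 = -16*10 = -160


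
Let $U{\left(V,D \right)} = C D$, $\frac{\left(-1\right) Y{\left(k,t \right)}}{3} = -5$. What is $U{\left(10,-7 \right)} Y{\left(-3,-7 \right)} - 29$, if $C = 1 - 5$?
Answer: $391$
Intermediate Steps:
$C = -4$ ($C = 1 - 5 = -4$)
$Y{\left(k,t \right)} = 15$ ($Y{\left(k,t \right)} = \left(-3\right) \left(-5\right) = 15$)
$U{\left(V,D \right)} = - 4 D$
$U{\left(10,-7 \right)} Y{\left(-3,-7 \right)} - 29 = \left(-4\right) \left(-7\right) 15 - 29 = 28 \cdot 15 - 29 = 420 - 29 = 391$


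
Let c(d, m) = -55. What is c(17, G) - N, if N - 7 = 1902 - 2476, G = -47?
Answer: 512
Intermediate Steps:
N = -567 (N = 7 + (1902 - 2476) = 7 - 574 = -567)
c(17, G) - N = -55 - 1*(-567) = -55 + 567 = 512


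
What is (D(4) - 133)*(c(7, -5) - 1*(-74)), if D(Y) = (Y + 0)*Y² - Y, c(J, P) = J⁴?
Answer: -180675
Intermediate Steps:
D(Y) = Y³ - Y (D(Y) = Y*Y² - Y = Y³ - Y)
(D(4) - 133)*(c(7, -5) - 1*(-74)) = ((4³ - 1*4) - 133)*(7⁴ - 1*(-74)) = ((64 - 4) - 133)*(2401 + 74) = (60 - 133)*2475 = -73*2475 = -180675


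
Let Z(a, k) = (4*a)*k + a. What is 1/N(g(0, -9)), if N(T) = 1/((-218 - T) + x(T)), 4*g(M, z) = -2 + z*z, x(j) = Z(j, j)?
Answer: 5369/4 ≈ 1342.3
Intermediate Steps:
Z(a, k) = a + 4*a*k (Z(a, k) = 4*a*k + a = a + 4*a*k)
x(j) = j*(1 + 4*j)
g(M, z) = -1/2 + z**2/4 (g(M, z) = (-2 + z*z)/4 = (-2 + z**2)/4 = -1/2 + z**2/4)
N(T) = 1/(-218 - T + T*(1 + 4*T)) (N(T) = 1/((-218 - T) + T*(1 + 4*T)) = 1/(-218 - T + T*(1 + 4*T)))
1/N(g(0, -9)) = 1/(1/(2*(-109 + 2*(-1/2 + (1/4)*(-9)**2)**2))) = 1/(1/(2*(-109 + 2*(-1/2 + (1/4)*81)**2))) = 1/(1/(2*(-109 + 2*(-1/2 + 81/4)**2))) = 1/(1/(2*(-109 + 2*(79/4)**2))) = 1/(1/(2*(-109 + 2*(6241/16)))) = 1/(1/(2*(-109 + 6241/8))) = 1/(1/(2*(5369/8))) = 1/((1/2)*(8/5369)) = 1/(4/5369) = 5369/4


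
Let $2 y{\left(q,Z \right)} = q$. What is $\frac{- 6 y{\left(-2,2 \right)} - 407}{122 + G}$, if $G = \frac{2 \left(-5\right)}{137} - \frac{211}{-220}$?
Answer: $- \frac{12086140}{3703787} \approx -3.2632$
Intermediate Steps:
$G = \frac{26707}{30140}$ ($G = \left(-10\right) \frac{1}{137} - - \frac{211}{220} = - \frac{10}{137} + \frac{211}{220} = \frac{26707}{30140} \approx 0.8861$)
$y{\left(q,Z \right)} = \frac{q}{2}$
$\frac{- 6 y{\left(-2,2 \right)} - 407}{122 + G} = \frac{- 6 \cdot \frac{1}{2} \left(-2\right) - 407}{122 + \frac{26707}{30140}} = \frac{\left(-6\right) \left(-1\right) - 407}{\frac{3703787}{30140}} = \left(6 - 407\right) \frac{30140}{3703787} = \left(-401\right) \frac{30140}{3703787} = - \frac{12086140}{3703787}$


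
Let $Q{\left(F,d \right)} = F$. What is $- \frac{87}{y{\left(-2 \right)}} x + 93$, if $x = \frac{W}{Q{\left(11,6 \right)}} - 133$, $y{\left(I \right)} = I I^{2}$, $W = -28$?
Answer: $- \frac{121533}{88} \approx -1381.1$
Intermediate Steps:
$y{\left(I \right)} = I^{3}$
$x = - \frac{1491}{11}$ ($x = - \frac{28}{11} - 133 = - \frac{1491}{11} \approx -135.55$)
$- \frac{87}{y{\left(-2 \right)}} x + 93 = - \frac{87}{\left(-2\right)^{3}} \left(- \frac{1491}{11}\right) + 93 = - \frac{87}{-8} \left(- \frac{1491}{11}\right) + 93 = \left(-87\right) \left(- \frac{1}{8}\right) \left(- \frac{1491}{11}\right) + 93 = \frac{87}{8} \left(- \frac{1491}{11}\right) + 93 = - \frac{129717}{88} + 93 = - \frac{121533}{88}$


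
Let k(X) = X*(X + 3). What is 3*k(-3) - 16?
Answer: -16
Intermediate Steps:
k(X) = X*(3 + X)
3*k(-3) - 16 = 3*(-3*(3 - 3)) - 16 = 3*(-3*0) - 16 = 3*0 - 16 = 0 - 16 = -16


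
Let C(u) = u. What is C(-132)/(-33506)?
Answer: 6/1523 ≈ 0.0039396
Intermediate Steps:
C(-132)/(-33506) = -132/(-33506) = -132*(-1/33506) = 6/1523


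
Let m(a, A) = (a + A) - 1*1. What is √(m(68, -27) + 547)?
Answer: √587 ≈ 24.228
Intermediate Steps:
m(a, A) = -1 + A + a (m(a, A) = (A + a) - 1 = -1 + A + a)
√(m(68, -27) + 547) = √((-1 - 27 + 68) + 547) = √(40 + 547) = √587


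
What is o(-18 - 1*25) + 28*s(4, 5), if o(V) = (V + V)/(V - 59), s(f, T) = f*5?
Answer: 28603/51 ≈ 560.84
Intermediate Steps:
s(f, T) = 5*f
o(V) = 2*V/(-59 + V) (o(V) = (2*V)/(-59 + V) = 2*V/(-59 + V))
o(-18 - 1*25) + 28*s(4, 5) = 2*(-18 - 1*25)/(-59 + (-18 - 1*25)) + 28*(5*4) = 2*(-18 - 25)/(-59 + (-18 - 25)) + 28*20 = 2*(-43)/(-59 - 43) + 560 = 2*(-43)/(-102) + 560 = 2*(-43)*(-1/102) + 560 = 43/51 + 560 = 28603/51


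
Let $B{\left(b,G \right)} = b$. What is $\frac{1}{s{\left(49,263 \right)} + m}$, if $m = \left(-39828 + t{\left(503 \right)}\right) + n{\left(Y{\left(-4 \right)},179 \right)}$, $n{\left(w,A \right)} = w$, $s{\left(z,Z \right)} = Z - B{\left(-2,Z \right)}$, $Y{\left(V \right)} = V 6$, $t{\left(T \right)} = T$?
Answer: $- \frac{1}{39084} \approx -2.5586 \cdot 10^{-5}$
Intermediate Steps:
$Y{\left(V \right)} = 6 V$
$s{\left(z,Z \right)} = 2 + Z$ ($s{\left(z,Z \right)} = Z - -2 = Z + 2 = 2 + Z$)
$m = -39349$ ($m = \left(-39828 + 503\right) + 6 \left(-4\right) = -39325 - 24 = -39349$)
$\frac{1}{s{\left(49,263 \right)} + m} = \frac{1}{\left(2 + 263\right) - 39349} = \frac{1}{265 - 39349} = \frac{1}{-39084} = - \frac{1}{39084}$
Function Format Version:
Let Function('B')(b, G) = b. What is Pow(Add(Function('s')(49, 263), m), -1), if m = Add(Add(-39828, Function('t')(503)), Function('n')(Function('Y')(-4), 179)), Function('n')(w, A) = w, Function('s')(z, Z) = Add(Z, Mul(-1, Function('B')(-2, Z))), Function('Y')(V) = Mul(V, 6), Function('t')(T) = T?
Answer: Rational(-1, 39084) ≈ -2.5586e-5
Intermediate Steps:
Function('Y')(V) = Mul(6, V)
Function('s')(z, Z) = Add(2, Z) (Function('s')(z, Z) = Add(Z, Mul(-1, -2)) = Add(Z, 2) = Add(2, Z))
m = -39349 (m = Add(Add(-39828, 503), Mul(6, -4)) = Add(-39325, -24) = -39349)
Pow(Add(Function('s')(49, 263), m), -1) = Pow(Add(Add(2, 263), -39349), -1) = Pow(Add(265, -39349), -1) = Pow(-39084, -1) = Rational(-1, 39084)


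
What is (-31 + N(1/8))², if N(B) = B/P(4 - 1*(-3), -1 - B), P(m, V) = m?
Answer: 3010225/3136 ≈ 959.89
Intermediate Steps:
N(B) = B/7 (N(B) = B/(4 - 1*(-3)) = B/(4 + 3) = B/7)
(-31 + N(1/8))² = (-31 + (⅐)/8)² = (-31 + (⅐)*(⅛))² = (-31 + 1/56)² = (-1735/56)² = 3010225/3136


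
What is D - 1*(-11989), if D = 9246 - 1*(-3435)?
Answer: 24670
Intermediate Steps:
D = 12681 (D = 9246 + 3435 = 12681)
D - 1*(-11989) = 12681 - 1*(-11989) = 12681 + 11989 = 24670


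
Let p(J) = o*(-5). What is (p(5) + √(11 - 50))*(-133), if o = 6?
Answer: 3990 - 133*I*√39 ≈ 3990.0 - 830.58*I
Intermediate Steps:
p(J) = -30 (p(J) = 6*(-5) = -30)
(p(5) + √(11 - 50))*(-133) = (-30 + √(11 - 50))*(-133) = (-30 + √(-39))*(-133) = (-30 + I*√39)*(-133) = 3990 - 133*I*√39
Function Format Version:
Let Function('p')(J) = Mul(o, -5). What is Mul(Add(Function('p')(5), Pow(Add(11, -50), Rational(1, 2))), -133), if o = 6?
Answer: Add(3990, Mul(-133, I, Pow(39, Rational(1, 2)))) ≈ Add(3990.0, Mul(-830.58, I))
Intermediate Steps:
Function('p')(J) = -30 (Function('p')(J) = Mul(6, -5) = -30)
Mul(Add(Function('p')(5), Pow(Add(11, -50), Rational(1, 2))), -133) = Mul(Add(-30, Pow(Add(11, -50), Rational(1, 2))), -133) = Mul(Add(-30, Pow(-39, Rational(1, 2))), -133) = Mul(Add(-30, Mul(I, Pow(39, Rational(1, 2)))), -133) = Add(3990, Mul(-133, I, Pow(39, Rational(1, 2))))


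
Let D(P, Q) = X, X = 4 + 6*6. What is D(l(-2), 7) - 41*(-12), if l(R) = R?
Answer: 532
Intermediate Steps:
X = 40 (X = 4 + 36 = 40)
D(P, Q) = 40
D(l(-2), 7) - 41*(-12) = 40 - 41*(-12) = 40 + 492 = 532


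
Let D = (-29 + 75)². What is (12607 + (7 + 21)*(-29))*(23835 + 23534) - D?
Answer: 558715239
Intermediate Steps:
D = 2116 (D = 46² = 2116)
(12607 + (7 + 21)*(-29))*(23835 + 23534) - D = (12607 + (7 + 21)*(-29))*(23835 + 23534) - 1*2116 = (12607 + 28*(-29))*47369 - 2116 = (12607 - 812)*47369 - 2116 = 11795*47369 - 2116 = 558717355 - 2116 = 558715239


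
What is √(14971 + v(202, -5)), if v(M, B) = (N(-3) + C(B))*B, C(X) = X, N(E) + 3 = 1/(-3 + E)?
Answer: √540426/6 ≈ 122.52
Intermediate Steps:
N(E) = -3 + 1/(-3 + E)
v(M, B) = B*(-19/6 + B) (v(M, B) = ((10 - 3*(-3))/(-3 - 3) + B)*B = ((10 + 9)/(-6) + B)*B = (-⅙*19 + B)*B = (-19/6 + B)*B = B*(-19/6 + B))
√(14971 + v(202, -5)) = √(14971 + (⅙)*(-5)*(-19 + 6*(-5))) = √(14971 + (⅙)*(-5)*(-19 - 30)) = √(14971 + (⅙)*(-5)*(-49)) = √(14971 + 245/6) = √(90071/6) = √540426/6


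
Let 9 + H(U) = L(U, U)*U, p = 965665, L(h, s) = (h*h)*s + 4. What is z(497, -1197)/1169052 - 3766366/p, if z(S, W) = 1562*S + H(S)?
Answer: 29457448951206839/564456299790 ≈ 52187.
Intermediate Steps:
L(h, s) = 4 + s*h² (L(h, s) = h²*s + 4 = s*h² + 4 = 4 + s*h²)
H(U) = -9 + U*(4 + U³) (H(U) = -9 + (4 + U*U²)*U = -9 + (4 + U³)*U = -9 + U*(4 + U³))
z(S, W) = -9 + 1562*S + S*(4 + S³) (z(S, W) = 1562*S + (-9 + S*(4 + S³)) = -9 + 1562*S + S*(4 + S³))
z(497, -1197)/1169052 - 3766366/p = (-9 + 497⁴ + 1566*497)/1169052 - 3766366/965665 = (-9 + 61013446081 + 778302)*(1/1169052) - 3766366*1/965665 = 61014224374*(1/1169052) - 3766366/965665 = 30507112187/584526 - 3766366/965665 = 29457448951206839/564456299790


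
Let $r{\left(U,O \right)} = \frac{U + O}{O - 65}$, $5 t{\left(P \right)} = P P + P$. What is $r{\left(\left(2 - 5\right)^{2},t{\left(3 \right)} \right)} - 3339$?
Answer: $- \frac{1045164}{313} \approx -3339.2$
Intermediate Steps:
$t{\left(P \right)} = \frac{P}{5} + \frac{P^{2}}{5}$ ($t{\left(P \right)} = \frac{P P + P}{5} = \frac{P^{2} + P}{5} = \frac{P + P^{2}}{5} = \frac{P}{5} + \frac{P^{2}}{5}$)
$r{\left(U,O \right)} = \frac{O + U}{-65 + O}$
$r{\left(\left(2 - 5\right)^{2},t{\left(3 \right)} \right)} - 3339 = \frac{\frac{1}{5} \cdot 3 \left(1 + 3\right) + \left(2 - 5\right)^{2}}{-65 + \frac{1}{5} \cdot 3 \left(1 + 3\right)} - 3339 = \frac{\frac{1}{5} \cdot 3 \cdot 4 + \left(-3\right)^{2}}{-65 + \frac{1}{5} \cdot 3 \cdot 4} - 3339 = \frac{\frac{12}{5} + 9}{-65 + \frac{12}{5}} - 3339 = \frac{1}{- \frac{313}{5}} \cdot \frac{57}{5} - 3339 = \left(- \frac{5}{313}\right) \frac{57}{5} - 3339 = - \frac{57}{313} - 3339 = - \frac{1045164}{313}$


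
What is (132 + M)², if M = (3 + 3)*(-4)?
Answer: 11664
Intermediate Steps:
M = -24 (M = 6*(-4) = -24)
(132 + M)² = (132 - 24)² = 108² = 11664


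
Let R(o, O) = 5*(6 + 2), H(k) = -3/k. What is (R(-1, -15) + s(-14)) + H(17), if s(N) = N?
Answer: 439/17 ≈ 25.824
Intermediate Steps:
R(o, O) = 40 (R(o, O) = 5*8 = 40)
(R(-1, -15) + s(-14)) + H(17) = (40 - 14) - 3/17 = 26 - 3*1/17 = 26 - 3/17 = 439/17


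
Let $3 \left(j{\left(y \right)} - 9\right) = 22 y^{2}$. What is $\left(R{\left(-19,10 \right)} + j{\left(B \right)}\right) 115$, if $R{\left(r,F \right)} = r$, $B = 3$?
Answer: $6440$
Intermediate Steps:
$j{\left(y \right)} = 9 + \frac{22 y^{2}}{3}$
$\left(R{\left(-19,10 \right)} + j{\left(B \right)}\right) 115 = \left(-19 + \left(9 + \frac{22 \cdot 3^{2}}{3}\right)\right) 115 = \left(-19 + \left(9 + \frac{22}{3} \cdot 9\right)\right) 115 = \left(-19 + \left(9 + 66\right)\right) 115 = \left(-19 + 75\right) 115 = 56 \cdot 115 = 6440$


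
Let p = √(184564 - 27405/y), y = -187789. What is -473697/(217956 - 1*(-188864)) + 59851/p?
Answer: -473697/406820 + 59851*√785967976069/380869411 ≈ 138.15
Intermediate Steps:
p = 13*√785967976069/26827 (p = √(184564 - 27405/(-187789)) = √(184564 - 27405*(-1/187789)) = √(184564 + 3915/26827) = √(4951302343/26827) = 13*√785967976069/26827 ≈ 429.61)
-473697/(217956 - 1*(-188864)) + 59851/p = -473697/(217956 - 1*(-188864)) + 59851/((13*√785967976069/26827)) = -473697/(217956 + 188864) + 59851*(√785967976069/380869411) = -473697/406820 + 59851*√785967976069/380869411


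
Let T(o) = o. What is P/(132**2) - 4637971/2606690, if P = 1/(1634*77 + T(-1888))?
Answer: -1001503198822003/562877252578080 ≈ -1.7793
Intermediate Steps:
P = 1/123930 (P = 1/(1634*77 - 1888) = 1/(125818 - 1888) = 1/123930 ≈ 8.0691e-6)
P/(132**2) - 4637971/2606690 = 1/(123930*(132**2)) - 4637971/2606690 = (1/123930)/17424 - 4637971*1/2606690 = (1/123930)*(1/17424) - 4637971/2606690 = 1/2159356320 - 4637971/2606690 = -1001503198822003/562877252578080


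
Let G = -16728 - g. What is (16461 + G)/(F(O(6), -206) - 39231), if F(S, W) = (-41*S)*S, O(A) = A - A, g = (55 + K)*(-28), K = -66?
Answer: 575/39231 ≈ 0.014657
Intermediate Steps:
g = 308 (g = (55 - 66)*(-28) = -11*(-28) = 308)
O(A) = 0
F(S, W) = -41*S**2
G = -17036 (G = -16728 - 1*308 = -16728 - 308 = -17036)
(16461 + G)/(F(O(6), -206) - 39231) = (16461 - 17036)/(-41*0**2 - 39231) = -575/(-41*0 - 39231) = -575/(0 - 39231) = -575/(-39231) = -575*(-1/39231) = 575/39231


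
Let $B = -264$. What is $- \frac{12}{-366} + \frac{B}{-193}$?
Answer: $\frac{16490}{11773} \approx 1.4007$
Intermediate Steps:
$- \frac{12}{-366} + \frac{B}{-193} = - \frac{12}{-366} - \frac{264}{-193} = \left(-12\right) \left(- \frac{1}{366}\right) - - \frac{264}{193} = \frac{2}{61} + \frac{264}{193} = \frac{16490}{11773}$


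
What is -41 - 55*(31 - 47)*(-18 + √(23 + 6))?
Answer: -15881 + 880*√29 ≈ -11142.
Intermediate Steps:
-41 - 55*(31 - 47)*(-18 + √(23 + 6)) = -41 - (-880)*(-18 + √29) = -41 - 55*(288 - 16*√29) = -41 + (-15840 + 880*√29) = -15881 + 880*√29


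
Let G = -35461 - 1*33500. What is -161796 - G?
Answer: -92835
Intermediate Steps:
G = -68961 (G = -35461 - 33500 = -68961)
-161796 - G = -161796 - 1*(-68961) = -161796 + 68961 = -92835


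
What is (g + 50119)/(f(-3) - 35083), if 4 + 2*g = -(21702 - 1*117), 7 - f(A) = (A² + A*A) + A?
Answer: -78649/70182 ≈ -1.1206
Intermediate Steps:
f(A) = 7 - A - 2*A² (f(A) = 7 - ((A² + A*A) + A) = 7 - ((A² + A²) + A) = 7 - (2*A² + A) = 7 - (A + 2*A²) = 7 + (-A - 2*A²) = 7 - A - 2*A²)
g = -21589/2 (g = -2 + (-(21702 - 1*117))/2 = -2 + (-(21702 - 117))/2 = -2 + (-1*21585)/2 = -2 + (½)*(-21585) = -2 - 21585/2 = -21589/2 ≈ -10795.)
(g + 50119)/(f(-3) - 35083) = (-21589/2 + 50119)/((7 - 1*(-3) - 2*(-3)²) - 35083) = 78649/(2*((7 + 3 - 2*9) - 35083)) = 78649/(2*((7 + 3 - 18) - 35083)) = 78649/(2*(-8 - 35083)) = (78649/2)/(-35091) = (78649/2)*(-1/35091) = -78649/70182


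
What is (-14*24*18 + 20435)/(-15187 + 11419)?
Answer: -14387/3768 ≈ -3.8182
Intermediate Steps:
(-14*24*18 + 20435)/(-15187 + 11419) = (-336*18 + 20435)/(-3768) = (-6048 + 20435)*(-1/3768) = 14387*(-1/3768) = -14387/3768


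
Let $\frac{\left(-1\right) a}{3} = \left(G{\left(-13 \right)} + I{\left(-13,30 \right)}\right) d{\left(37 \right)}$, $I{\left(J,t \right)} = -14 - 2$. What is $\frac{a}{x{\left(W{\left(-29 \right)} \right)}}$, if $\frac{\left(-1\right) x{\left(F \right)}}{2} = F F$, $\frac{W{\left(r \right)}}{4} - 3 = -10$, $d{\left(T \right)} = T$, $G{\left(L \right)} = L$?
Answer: $- \frac{3219}{1568} \approx -2.0529$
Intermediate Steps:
$I{\left(J,t \right)} = -16$
$W{\left(r \right)} = -28$ ($W{\left(r \right)} = 12 + 4 \left(-10\right) = 12 - 40 = -28$)
$x{\left(F \right)} = - 2 F^{2}$ ($x{\left(F \right)} = - 2 F F = - 2 F^{2}$)
$a = 3219$ ($a = - 3 \left(-13 - 16\right) 37 = - 3 \left(\left(-29\right) 37\right) = \left(-3\right) \left(-1073\right) = 3219$)
$\frac{a}{x{\left(W{\left(-29 \right)} \right)}} = \frac{3219}{\left(-2\right) \left(-28\right)^{2}} = \frac{3219}{\left(-2\right) 784} = \frac{3219}{-1568} = 3219 \left(- \frac{1}{1568}\right) = - \frac{3219}{1568}$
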